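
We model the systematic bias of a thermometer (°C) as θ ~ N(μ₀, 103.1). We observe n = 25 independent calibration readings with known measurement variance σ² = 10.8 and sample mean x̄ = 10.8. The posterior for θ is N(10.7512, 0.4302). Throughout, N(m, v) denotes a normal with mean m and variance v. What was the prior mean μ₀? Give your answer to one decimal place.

The posterior mean is a precision-weighted average: μ_n = (τ₀μ₀ + τ_data·x̄)/(τ₀+τ_data), with τ₀=1/σ₀² and τ_data=n/σ².
Here τ₀ = 1/103.1 = 0.009699 and τ_data = 25/10.8 = 2.314815, so τ_n = 2.324514.
Rearranging for μ₀: μ₀ = (μ_n·τ_n − τ_data·x̄)/τ₀ = (10.7512·2.324514 − 2.314815·10.8) / 0.009699 = -0.008687/0.009699 ≈ -0.9.

μ₀ = -0.9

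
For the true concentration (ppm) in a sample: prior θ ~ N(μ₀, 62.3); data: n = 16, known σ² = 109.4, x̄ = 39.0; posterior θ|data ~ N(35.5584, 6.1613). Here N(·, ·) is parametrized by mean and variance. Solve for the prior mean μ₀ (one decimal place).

μ₀ = 4.2

The posterior mean is a precision-weighted average: μ_n = (τ₀μ₀ + τ_data·x̄)/(τ₀+τ_data), with τ₀=1/σ₀² and τ_data=n/σ².
Here τ₀ = 1/62.3 = 0.016051 and τ_data = 16/109.4 = 0.146252, so τ_n = 0.162303.
Rearranging for μ₀: μ₀ = (μ_n·τ_n − τ_data·x̄)/τ₀ = (35.5584·0.162303 − 0.146252·39.0) / 0.016051 = 0.067407/0.016051 ≈ 4.2.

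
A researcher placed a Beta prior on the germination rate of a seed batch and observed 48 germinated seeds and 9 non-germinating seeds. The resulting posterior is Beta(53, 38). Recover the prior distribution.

Beta(5, 29)

Under Beta–binomial conjugacy the posterior parameters are (a+s, b+f).
So a = 53 − 48 = 5 and b = 38 − 9 = 29.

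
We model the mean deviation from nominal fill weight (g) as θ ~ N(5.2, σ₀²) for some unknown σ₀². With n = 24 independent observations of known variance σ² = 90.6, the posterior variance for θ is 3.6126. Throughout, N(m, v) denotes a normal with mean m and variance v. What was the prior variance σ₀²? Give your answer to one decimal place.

σ₀² = 84.0

Posterior precision equals prior precision plus data precision: 1/σ_n² = 1/σ₀² + n/σ².
So 1/σ₀² = 1/3.6126 − 24/90.6 = 0.276809 − 0.264901 = 0.011908.
Hence σ₀² = 1/0.011908 ≈ 84.0.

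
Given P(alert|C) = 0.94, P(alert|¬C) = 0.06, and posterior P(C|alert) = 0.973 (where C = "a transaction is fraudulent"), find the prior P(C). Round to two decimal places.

P(C) = 0.70

Bayes' rule in odds form gives O(C|E) = O(C)·[P(E|C)/P(E|¬C)], hence O(C) = O(C|E)/LR.
Posterior odds = 0.973/(1−0.973) = 36.0370. LR = 0.94/0.06 = 15.6667.
Prior odds = 36.0370/15.6667 = 2.3002, so P(C) = 2.3002/(1+2.3002) ≈ 0.70.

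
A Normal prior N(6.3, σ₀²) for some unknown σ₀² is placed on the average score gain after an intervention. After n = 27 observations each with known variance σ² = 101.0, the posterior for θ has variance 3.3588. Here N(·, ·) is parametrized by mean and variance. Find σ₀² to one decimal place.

σ₀² = 32.9

Posterior precision equals prior precision plus data precision: 1/σ_n² = 1/σ₀² + n/σ².
So 1/σ₀² = 1/3.3588 − 27/101.0 = 0.297725 − 0.267327 = 0.030398.
Hence σ₀² = 1/0.030398 ≈ 32.9.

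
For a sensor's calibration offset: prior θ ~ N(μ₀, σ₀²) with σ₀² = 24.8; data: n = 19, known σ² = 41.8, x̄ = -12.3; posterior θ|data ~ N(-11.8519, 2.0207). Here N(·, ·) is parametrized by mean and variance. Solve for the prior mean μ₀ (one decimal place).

With known observation variance, the Normal–Normal posterior has precision τ_n = τ₀ + n/σ² and mean μ_n = (τ₀μ₀ + (n/σ²)x̄)/τ_n.
Here τ₀ = 1/24.8 = 0.040323 and τ_data = 19/41.8 = 0.454545, so τ_n = 0.494868.
Rearranging for μ₀: μ₀ = (μ_n·τ_n − τ_data·x̄)/τ₀ = (-11.8519·0.494868 − 0.454545·-12.3) / 0.040323 = -0.274223/0.040323 ≈ -6.8.

μ₀ = -6.8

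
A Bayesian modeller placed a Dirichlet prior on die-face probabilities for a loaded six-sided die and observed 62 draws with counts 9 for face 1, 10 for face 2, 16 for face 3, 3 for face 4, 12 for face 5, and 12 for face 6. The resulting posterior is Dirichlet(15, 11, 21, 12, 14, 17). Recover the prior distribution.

Dirichlet(6, 1, 5, 9, 2, 5)

For a Dirichlet(α) prior with multinomial counts c, the posterior is Dirichlet(α + c) componentwise.
Subtract each count from the matching posterior parameter: 15−9=6, 11−10=1, 21−16=5, 12−3=9, 14−12=2, 17−12=5.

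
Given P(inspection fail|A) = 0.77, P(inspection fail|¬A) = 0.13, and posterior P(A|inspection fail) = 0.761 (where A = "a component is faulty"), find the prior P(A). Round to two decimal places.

In odds form, posterior odds = prior odds × likelihood ratio, so prior odds = posterior odds ÷ LR.
Posterior odds = 0.761/(1−0.761) = 3.1841. LR = 0.77/0.13 = 5.9231.
Prior odds = 3.1841/5.9231 = 0.5376, so P(A) = 0.5376/(1+0.5376) ≈ 0.35.

P(A) = 0.35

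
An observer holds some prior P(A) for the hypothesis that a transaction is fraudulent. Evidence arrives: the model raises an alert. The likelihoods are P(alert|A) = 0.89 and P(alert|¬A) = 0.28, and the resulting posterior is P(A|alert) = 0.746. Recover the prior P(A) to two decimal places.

P(A) = 0.48

Bayes' rule in odds form gives O(A|E) = O(A)·[P(E|A)/P(E|¬A)], hence O(A) = O(A|E)/LR.
Posterior odds = 0.746/(1−0.746) = 2.9370. LR = 0.89/0.28 = 3.1786.
Prior odds = 2.9370/3.1786 = 0.9240, so P(A) = 0.9240/(1+0.9240) ≈ 0.48.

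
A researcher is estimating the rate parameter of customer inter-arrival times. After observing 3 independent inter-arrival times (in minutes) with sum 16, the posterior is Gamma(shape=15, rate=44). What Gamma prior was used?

For an exponential likelihood with a Gamma(α, β) prior on the rate, n observations with total T give posterior Gamma(α+n, β+T).
So α = 15 − 3 = 12 and β = 44 − 16 = 28.

Gamma(shape=12, rate=28)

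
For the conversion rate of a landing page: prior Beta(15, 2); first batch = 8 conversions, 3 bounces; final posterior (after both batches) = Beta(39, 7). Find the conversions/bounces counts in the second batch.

16 conversions and 2 bounces

Sequential conjugate updates are equivalent to a single update on the pooled data, so total successes = posterior α − prior α and total failures = posterior β − prior β.
Total across both batches: 39−15=24 conversions, 7−2=5 bounces.
Subtract the first batch: 24−8=16 conversions and 5−3=2 bounces.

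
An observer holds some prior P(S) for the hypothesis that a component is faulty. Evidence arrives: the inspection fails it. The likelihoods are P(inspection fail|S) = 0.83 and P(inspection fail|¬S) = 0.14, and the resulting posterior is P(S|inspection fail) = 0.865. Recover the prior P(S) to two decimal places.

P(S) = 0.52

In odds form, posterior odds = prior odds × likelihood ratio, so prior odds = posterior odds ÷ LR.
Posterior odds = 0.865/(1−0.865) = 6.4074. LR = 0.83/0.14 = 5.9286.
Prior odds = 6.4074/5.9286 = 1.0808, so P(S) = 1.0808/(1+1.0808) ≈ 0.52.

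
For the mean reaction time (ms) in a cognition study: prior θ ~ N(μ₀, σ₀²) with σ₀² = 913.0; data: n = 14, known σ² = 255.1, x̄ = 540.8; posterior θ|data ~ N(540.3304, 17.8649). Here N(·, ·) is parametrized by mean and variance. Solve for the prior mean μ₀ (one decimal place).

μ₀ = 516.8

The posterior mean is a precision-weighted average: μ_n = (τ₀μ₀ + τ_data·x̄)/(τ₀+τ_data), with τ₀=1/σ₀² and τ_data=n/σ².
Here τ₀ = 1/913.0 = 0.001095 and τ_data = 14/255.1 = 0.054880, so τ_n = 0.055975.
Rearranging for μ₀: μ₀ = (μ_n·τ_n − τ_data·x̄)/τ₀ = (540.3304·0.055975 − 0.054880·540.8) / 0.001095 = 0.565890/0.001095 ≈ 516.8.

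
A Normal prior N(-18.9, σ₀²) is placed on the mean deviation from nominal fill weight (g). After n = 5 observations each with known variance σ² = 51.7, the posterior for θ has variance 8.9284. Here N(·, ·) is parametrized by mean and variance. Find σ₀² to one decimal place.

Posterior precision equals prior precision plus data precision: 1/σ_n² = 1/σ₀² + n/σ².
So 1/σ₀² = 1/8.9284 − 5/51.7 = 0.112002 − 0.096712 = 0.015290.
Hence σ₀² = 1/0.015290 ≈ 65.4.

σ₀² = 65.4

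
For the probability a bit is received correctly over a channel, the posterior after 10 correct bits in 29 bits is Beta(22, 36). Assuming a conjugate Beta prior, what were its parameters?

A Beta(α, β) prior with s successes and f failures in binomial data gives a Beta(α+s, β+f) posterior.
Subtract the data counts: 22−10=12, 36−19=17.

Beta(12, 17)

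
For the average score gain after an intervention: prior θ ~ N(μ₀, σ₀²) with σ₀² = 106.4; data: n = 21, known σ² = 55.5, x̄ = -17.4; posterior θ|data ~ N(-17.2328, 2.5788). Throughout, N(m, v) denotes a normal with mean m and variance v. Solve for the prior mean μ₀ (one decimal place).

μ₀ = -10.5

With known observation variance, the Normal–Normal posterior has precision τ_n = τ₀ + n/σ² and mean μ_n = (τ₀μ₀ + (n/σ²)x̄)/τ_n.
Here τ₀ = 1/106.4 = 0.009398 and τ_data = 21/55.5 = 0.378378, so τ_n = 0.387776.
Rearranging for μ₀: μ₀ = (μ_n·τ_n − τ_data·x̄)/τ₀ = (-17.2328·0.387776 − 0.378378·-17.4) / 0.009398 = -0.098689/0.009398 ≈ -10.5.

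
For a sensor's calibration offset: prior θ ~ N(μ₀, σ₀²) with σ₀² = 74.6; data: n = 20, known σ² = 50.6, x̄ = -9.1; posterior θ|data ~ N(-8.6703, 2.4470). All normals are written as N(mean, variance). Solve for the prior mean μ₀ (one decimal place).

With known observation variance, the Normal–Normal posterior has precision τ_n = τ₀ + n/σ² and mean μ_n = (τ₀μ₀ + (n/σ²)x̄)/τ_n.
Here τ₀ = 1/74.6 = 0.013405 and τ_data = 20/50.6 = 0.395257, so τ_n = 0.408662.
Rearranging for μ₀: μ₀ = (μ_n·τ_n − τ_data·x̄)/τ₀ = (-8.6703·0.408662 − 0.395257·-9.1) / 0.013405 = 0.053617/0.013405 ≈ 4.0.

μ₀ = 4.0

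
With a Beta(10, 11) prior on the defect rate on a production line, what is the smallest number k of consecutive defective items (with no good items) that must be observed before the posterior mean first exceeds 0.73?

After k defective items and 0 good items the posterior is Beta(10+k, 11), with mean (10+k)/(10+11+k).
Set (10+k)/(21+k) > 0.73 and solve: k > (0.73·21 − 10)/(1 − 0.73) = 19.741.
The smallest integer exceeding 19.741 is 20, and checking k=20: (30)/(41) = 0.7317 > 0.73.

k = 20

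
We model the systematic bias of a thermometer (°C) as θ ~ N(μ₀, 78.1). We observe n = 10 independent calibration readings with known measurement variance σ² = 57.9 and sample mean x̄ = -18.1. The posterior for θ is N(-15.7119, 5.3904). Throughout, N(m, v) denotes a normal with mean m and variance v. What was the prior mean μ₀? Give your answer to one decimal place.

With known observation variance, the Normal–Normal posterior has precision τ_n = τ₀ + n/σ² and mean μ_n = (τ₀μ₀ + (n/σ²)x̄)/τ_n.
Here τ₀ = 1/78.1 = 0.012804 and τ_data = 10/57.9 = 0.172712, so τ_n = 0.185516.
Rearranging for μ₀: μ₀ = (μ_n·τ_n − τ_data·x̄)/τ₀ = (-15.7119·0.185516 − 0.172712·-18.1) / 0.012804 = 0.211278/0.012804 ≈ 16.5.

μ₀ = 16.5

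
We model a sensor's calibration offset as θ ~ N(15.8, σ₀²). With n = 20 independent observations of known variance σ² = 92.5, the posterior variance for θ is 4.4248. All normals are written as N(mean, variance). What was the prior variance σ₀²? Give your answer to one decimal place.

For the Normal–Normal model with known σ², precisions add: τ_n = τ₀ + n/σ².
So 1/σ₀² = 1/4.4248 − 20/92.5 = 0.225999 − 0.216216 = 0.009783.
Hence σ₀² = 1/0.009783 ≈ 102.2.

σ₀² = 102.2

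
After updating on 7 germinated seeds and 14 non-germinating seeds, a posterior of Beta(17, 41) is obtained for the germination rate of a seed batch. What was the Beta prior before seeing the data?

Beta(10, 27)

Beta is conjugate to the binomial likelihood: posterior = Beta(a+s, b+f).
Subtract the data counts: 17−7=10, 41−14=27.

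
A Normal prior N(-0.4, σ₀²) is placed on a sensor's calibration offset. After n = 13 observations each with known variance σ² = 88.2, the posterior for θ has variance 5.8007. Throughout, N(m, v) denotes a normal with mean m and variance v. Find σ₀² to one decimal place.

Posterior precision equals prior precision plus data precision: 1/σ_n² = 1/σ₀² + n/σ².
So 1/σ₀² = 1/5.8007 − 13/88.2 = 0.172393 − 0.147392 = 0.025001.
Hence σ₀² = 1/0.025001 ≈ 40.0.

σ₀² = 40.0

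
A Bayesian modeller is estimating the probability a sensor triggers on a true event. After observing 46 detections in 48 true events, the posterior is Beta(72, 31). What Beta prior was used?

A Beta(α, β) prior with s successes and f failures in binomial data gives a Beta(α+s, β+f) posterior.
Subtract the data counts: 72−46=26, 31−2=29.

Beta(26, 29)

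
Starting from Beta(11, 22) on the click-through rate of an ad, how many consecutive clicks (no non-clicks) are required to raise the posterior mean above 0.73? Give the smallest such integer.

k = 49

After k clicks and 0 non-clicks the posterior is Beta(11+k, 22), with mean (11+k)/(11+22+k).
Set (11+k)/(33+k) > 0.73 and solve: k > (0.73·33 − 11)/(1 − 0.73) = 48.481.
The smallest integer exceeding 48.481 is 49.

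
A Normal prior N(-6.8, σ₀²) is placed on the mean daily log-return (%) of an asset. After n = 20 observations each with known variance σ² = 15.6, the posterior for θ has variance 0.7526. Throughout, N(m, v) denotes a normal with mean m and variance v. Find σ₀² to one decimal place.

σ₀² = 21.4

Posterior precision equals prior precision plus data precision: 1/σ_n² = 1/σ₀² + n/σ².
So 1/σ₀² = 1/0.7526 − 20/15.6 = 1.328727 − 1.282051 = 0.046676.
Hence σ₀² = 1/0.046676 ≈ 21.4.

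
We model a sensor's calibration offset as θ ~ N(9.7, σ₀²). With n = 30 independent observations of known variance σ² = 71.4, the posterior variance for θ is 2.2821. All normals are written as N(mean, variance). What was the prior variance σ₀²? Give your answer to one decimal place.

For the Normal–Normal model with known σ², precisions add: τ_n = τ₀ + n/σ².
So 1/σ₀² = 1/2.2821 − 30/71.4 = 0.438193 − 0.420168 = 0.018025.
Hence σ₀² = 1/0.018025 ≈ 55.5.

σ₀² = 55.5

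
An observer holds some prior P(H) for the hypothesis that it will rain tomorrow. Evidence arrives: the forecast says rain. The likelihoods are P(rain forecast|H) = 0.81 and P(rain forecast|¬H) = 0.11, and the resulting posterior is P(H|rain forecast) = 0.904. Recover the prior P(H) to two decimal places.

Bayes' rule in odds form gives O(H|E) = O(H)·[P(E|H)/P(E|¬H)], hence O(H) = O(H|E)/LR.
Posterior odds = 0.904/(1−0.904) = 9.4167. LR = 0.81/0.11 = 7.3636.
Prior odds = 9.4167/7.3636 = 1.2788, so P(H) = 1.2788/(1+1.2788) ≈ 0.56.

P(H) = 0.56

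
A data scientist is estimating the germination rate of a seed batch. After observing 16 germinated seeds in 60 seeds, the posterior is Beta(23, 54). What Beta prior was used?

Beta(7, 10)

Beta is conjugate to the binomial likelihood: posterior = Beta(α+s, β+f).
Subtract the data counts: 23−16=7, 54−44=10.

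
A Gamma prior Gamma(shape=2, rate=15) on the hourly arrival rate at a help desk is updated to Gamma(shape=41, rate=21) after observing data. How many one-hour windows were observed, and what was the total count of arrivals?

Gamma–Poisson conjugacy: posterior shape = α + Σxᵢ, posterior rate = β + n.
Matching: Σxᵢ = 41 − 2 = 39 and n = 21 − 15 = 6.

n = 6 one-hour windows with total 39 arrivals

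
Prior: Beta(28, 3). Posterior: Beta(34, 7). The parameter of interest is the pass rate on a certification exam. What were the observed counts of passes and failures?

A Beta(a, b) prior with s successes and f failures in binomial data gives a Beta(a+s, b+f) posterior.
Match parameters: s=34−28=6, f=7−3=4.

6 passes and 4 failures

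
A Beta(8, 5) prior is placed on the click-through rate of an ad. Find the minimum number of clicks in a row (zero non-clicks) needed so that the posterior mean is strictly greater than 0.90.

After k clicks and 0 non-clicks the posterior is Beta(8+k, 5), with mean (8+k)/(8+5+k).
Set (8+k)/(13+k) > 0.90 and solve: k > (0.90·13 − 8)/(1 − 0.90) = 37.000.
The smallest integer exceeding 37.000 is 38.

k = 38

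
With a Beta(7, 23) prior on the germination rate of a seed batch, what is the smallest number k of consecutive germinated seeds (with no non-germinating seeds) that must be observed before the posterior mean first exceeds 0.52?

k = 18

After k germinated seeds and 0 non-germinating seeds the posterior is Beta(7+k, 23), with mean (7+k)/(7+23+k).
Set (7+k)/(30+k) > 0.52 and solve: k > (0.52·30 − 7)/(1 − 0.52) = 17.917.
The smallest integer exceeding 17.917 is 18.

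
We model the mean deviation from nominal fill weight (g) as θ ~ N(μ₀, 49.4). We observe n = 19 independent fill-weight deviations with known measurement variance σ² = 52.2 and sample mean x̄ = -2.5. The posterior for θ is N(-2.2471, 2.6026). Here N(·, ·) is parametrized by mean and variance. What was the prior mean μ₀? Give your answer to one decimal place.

The posterior mean is a precision-weighted average: μ_n = (τ₀μ₀ + τ_data·x̄)/(τ₀+τ_data), with τ₀=1/σ₀² and τ_data=n/σ².
Here τ₀ = 1/49.4 = 0.020243 and τ_data = 19/52.2 = 0.363985, so τ_n = 0.384228.
Rearranging for μ₀: μ₀ = (μ_n·τ_n − τ_data·x̄)/τ₀ = (-2.2471·0.384228 − 0.363985·-2.5) / 0.020243 = 0.046564/0.020243 ≈ 2.3.

μ₀ = 2.3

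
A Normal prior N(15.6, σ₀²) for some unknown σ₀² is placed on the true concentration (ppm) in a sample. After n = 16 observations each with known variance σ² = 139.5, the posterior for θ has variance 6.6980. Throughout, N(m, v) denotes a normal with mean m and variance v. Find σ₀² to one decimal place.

Posterior precision equals prior precision plus data precision: 1/σ_n² = 1/σ₀² + n/σ².
So 1/σ₀² = 1/6.6980 − 16/139.5 = 0.149298 − 0.114695 = 0.034603.
Hence σ₀² = 1/0.034603 ≈ 28.9.

σ₀² = 28.9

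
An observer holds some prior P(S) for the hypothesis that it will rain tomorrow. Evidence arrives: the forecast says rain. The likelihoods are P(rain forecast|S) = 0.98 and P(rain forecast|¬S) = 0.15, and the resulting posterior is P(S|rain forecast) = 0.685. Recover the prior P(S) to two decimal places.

In odds form, posterior odds = prior odds × likelihood ratio, so prior odds = posterior odds ÷ LR.
Posterior odds = 0.685/(1−0.685) = 2.1746. LR = 0.98/0.15 = 6.5333.
Prior odds = 2.1746/6.5333 = 0.3328, so P(S) = 0.3328/(1+0.3328) ≈ 0.25.

P(S) = 0.25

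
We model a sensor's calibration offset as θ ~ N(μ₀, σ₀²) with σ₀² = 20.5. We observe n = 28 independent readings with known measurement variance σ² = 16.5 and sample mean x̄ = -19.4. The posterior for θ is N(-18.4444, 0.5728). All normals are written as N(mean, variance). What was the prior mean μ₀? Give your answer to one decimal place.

The posterior mean is a precision-weighted average: μ_n = (τ₀μ₀ + τ_data·x̄)/(τ₀+τ_data), with τ₀=1/σ₀² and τ_data=n/σ².
Here τ₀ = 1/20.5 = 0.048780 and τ_data = 28/16.5 = 1.696970, so τ_n = 1.745750.
Rearranging for μ₀: μ₀ = (μ_n·τ_n − τ_data·x̄)/τ₀ = (-18.4444·1.745750 − 1.696970·-19.4) / 0.048780 = 0.721907/0.048780 ≈ 14.8.

μ₀ = 14.8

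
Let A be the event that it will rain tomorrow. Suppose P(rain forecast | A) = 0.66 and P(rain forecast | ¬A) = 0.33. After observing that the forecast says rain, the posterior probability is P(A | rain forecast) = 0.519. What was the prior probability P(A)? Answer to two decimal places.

In odds form, posterior odds = prior odds × likelihood ratio, so prior odds = posterior odds ÷ LR.
Posterior odds = 0.519/(1−0.519) = 1.0790. LR = 0.66/0.33 = 2.0000.
Prior odds = 1.0790/2.0000 = 0.5395, so P(A) = 0.5395/(1+0.5395) ≈ 0.35.

P(A) = 0.35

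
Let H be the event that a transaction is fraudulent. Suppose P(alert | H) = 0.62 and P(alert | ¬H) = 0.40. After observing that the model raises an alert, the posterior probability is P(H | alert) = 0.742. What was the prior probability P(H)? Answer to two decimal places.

P(H) = 0.65

Bayes' rule in odds form gives O(H|E) = O(H)·[P(E|H)/P(E|¬H)], hence O(H) = O(H|E)/LR.
Posterior odds = 0.742/(1−0.742) = 2.8760. LR = 0.62/0.40 = 1.5500.
Prior odds = 2.8760/1.5500 = 1.8555, so P(H) = 1.8555/(1+1.8555) ≈ 0.65.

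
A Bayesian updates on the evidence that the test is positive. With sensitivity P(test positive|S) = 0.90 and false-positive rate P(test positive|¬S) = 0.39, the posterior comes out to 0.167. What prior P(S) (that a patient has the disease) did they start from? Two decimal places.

In odds form, posterior odds = prior odds × likelihood ratio, so prior odds = posterior odds ÷ LR.
Posterior odds = 0.167/(1−0.167) = 0.2005. LR = 0.90/0.39 = 2.3077.
Prior odds = 0.2005/2.3077 = 0.0869, so P(S) = 0.0869/(1+0.0869) ≈ 0.08.

P(S) = 0.08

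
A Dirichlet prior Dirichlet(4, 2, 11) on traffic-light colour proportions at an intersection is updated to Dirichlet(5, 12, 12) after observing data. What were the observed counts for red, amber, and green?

For a Dirichlet(α) prior with multinomial counts c, the posterior is Dirichlet(α + c) componentwise.
Counts are posterior − prior componentwise: 5−4=1, 12−2=10, 12−11=1.

counts (1, 10, 1)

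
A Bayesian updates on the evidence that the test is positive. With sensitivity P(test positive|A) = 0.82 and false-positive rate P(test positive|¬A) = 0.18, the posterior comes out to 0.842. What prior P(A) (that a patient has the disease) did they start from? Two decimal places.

Bayes' rule in odds form gives O(A|E) = O(A)·[P(E|A)/P(E|¬A)], hence O(A) = O(A|E)/LR.
Posterior odds = 0.842/(1−0.842) = 5.3291. LR = 0.82/0.18 = 4.5556.
Prior odds = 5.3291/4.5556 = 1.1698, so P(A) = 1.1698/(1+1.1698) ≈ 0.54.

P(A) = 0.54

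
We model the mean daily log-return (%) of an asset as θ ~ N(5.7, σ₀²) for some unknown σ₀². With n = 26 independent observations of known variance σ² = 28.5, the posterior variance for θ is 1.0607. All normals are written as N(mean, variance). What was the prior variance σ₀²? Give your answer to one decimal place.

For the Normal–Normal model with known σ², precisions add: τ_n = τ₀ + n/σ².
So 1/σ₀² = 1/1.0607 − 26/28.5 = 0.942774 − 0.912281 = 0.030493.
Hence σ₀² = 1/0.030493 ≈ 32.8.

σ₀² = 32.8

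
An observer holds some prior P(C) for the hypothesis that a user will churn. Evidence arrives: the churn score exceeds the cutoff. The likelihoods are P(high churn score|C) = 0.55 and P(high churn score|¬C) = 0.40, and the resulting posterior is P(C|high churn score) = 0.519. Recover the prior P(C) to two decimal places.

P(C) = 0.44

Bayes' rule in odds form gives O(C|E) = O(C)·[P(E|C)/P(E|¬C)], hence O(C) = O(C|E)/LR.
Posterior odds = 0.519/(1−0.519) = 1.0790. LR = 0.55/0.40 = 1.3750.
Prior odds = 1.0790/1.3750 = 0.7847, so P(C) = 0.7847/(1+0.7847) ≈ 0.44.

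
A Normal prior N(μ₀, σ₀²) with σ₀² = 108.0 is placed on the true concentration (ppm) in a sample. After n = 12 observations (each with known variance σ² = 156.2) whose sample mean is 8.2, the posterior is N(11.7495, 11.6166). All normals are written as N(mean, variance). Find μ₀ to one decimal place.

μ₀ = 41.2

The posterior mean is a precision-weighted average: μ_n = (τ₀μ₀ + τ_data·x̄)/(τ₀+τ_data), with τ₀=1/σ₀² and τ_data=n/σ².
Here τ₀ = 1/108.0 = 0.009259 and τ_data = 12/156.2 = 0.076825, so τ_n = 0.086084.
Rearranging for μ₀: μ₀ = (μ_n·τ_n − τ_data·x̄)/τ₀ = (11.7495·0.086084 − 0.076825·8.2) / 0.009259 = 0.381479/0.009259 ≈ 41.2.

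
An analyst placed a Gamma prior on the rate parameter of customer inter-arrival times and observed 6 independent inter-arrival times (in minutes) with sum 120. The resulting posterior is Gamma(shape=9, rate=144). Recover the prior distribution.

Gamma–exponential conjugacy: posterior shape = α + n, posterior rate = β + Σtᵢ.
So α = 9 − 6 = 3 and β = 144 − 120 = 24.

Gamma(shape=3, rate=24)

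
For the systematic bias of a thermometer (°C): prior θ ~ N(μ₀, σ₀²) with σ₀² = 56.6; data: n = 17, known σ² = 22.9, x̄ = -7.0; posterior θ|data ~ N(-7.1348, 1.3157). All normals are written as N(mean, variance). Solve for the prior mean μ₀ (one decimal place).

With known observation variance, the Normal–Normal posterior has precision τ_n = τ₀ + n/σ² and mean μ_n = (τ₀μ₀ + (n/σ²)x̄)/τ_n.
Here τ₀ = 1/56.6 = 0.017668 and τ_data = 17/22.9 = 0.742358, so τ_n = 0.760026.
Rearranging for μ₀: μ₀ = (μ_n·τ_n − τ_data·x̄)/τ₀ = (-7.1348·0.760026 − 0.742358·-7.0) / 0.017668 = -0.226128/0.017668 ≈ -12.8.

μ₀ = -12.8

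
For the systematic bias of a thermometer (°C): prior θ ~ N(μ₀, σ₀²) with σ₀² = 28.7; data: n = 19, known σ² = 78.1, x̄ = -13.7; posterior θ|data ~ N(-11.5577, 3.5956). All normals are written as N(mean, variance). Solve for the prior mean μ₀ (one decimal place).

With known observation variance, the Normal–Normal posterior has precision τ_n = τ₀ + n/σ² and mean μ_n = (τ₀μ₀ + (n/σ²)x̄)/τ_n.
Here τ₀ = 1/28.7 = 0.034843 and τ_data = 19/78.1 = 0.243278, so τ_n = 0.278121.
Rearranging for μ₀: μ₀ = (μ_n·τ_n − τ_data·x̄)/τ₀ = (-11.5577·0.278121 − 0.243278·-13.7) / 0.034843 = 0.118470/0.034843 ≈ 3.4.

μ₀ = 3.4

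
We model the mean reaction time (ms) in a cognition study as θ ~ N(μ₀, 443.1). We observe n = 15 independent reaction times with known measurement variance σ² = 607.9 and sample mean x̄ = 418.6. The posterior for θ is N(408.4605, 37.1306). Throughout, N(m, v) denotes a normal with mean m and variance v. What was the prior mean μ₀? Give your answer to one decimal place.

With known observation variance, the Normal–Normal posterior has precision τ_n = τ₀ + n/σ² and mean μ_n = (τ₀μ₀ + (n/σ²)x̄)/τ_n.
Here τ₀ = 1/443.1 = 0.002257 and τ_data = 15/607.9 = 0.024675, so τ_n = 0.026932.
Rearranging for μ₀: μ₀ = (μ_n·τ_n − τ_data·x̄)/τ₀ = (408.4605·0.026932 − 0.024675·418.6) / 0.002257 = 0.671703/0.002257 ≈ 297.6.

μ₀ = 297.6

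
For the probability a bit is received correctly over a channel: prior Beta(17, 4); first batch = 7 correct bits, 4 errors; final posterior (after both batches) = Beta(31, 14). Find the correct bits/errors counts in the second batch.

Because Beta–binomial updating is additive in the counts, the combined data contributed (α_post−α_prior, β_post−β_prior) successes and failures.
Total across both batches: 31−17=14 correct bits, 14−4=10 errors.
Subtract the first batch: 14−7=7 correct bits and 10−4=6 errors.

7 correct bits and 6 errors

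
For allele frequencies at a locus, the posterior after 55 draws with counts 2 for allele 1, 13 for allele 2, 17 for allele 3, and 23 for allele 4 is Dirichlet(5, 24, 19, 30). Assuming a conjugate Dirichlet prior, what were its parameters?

Dirichlet(3, 11, 2, 7)

For a Dirichlet(α) prior with multinomial counts c, the posterior is Dirichlet(α + c) componentwise.
Subtract each count from the matching posterior parameter: 5−2=3, 24−13=11, 19−17=2, 30−23=7.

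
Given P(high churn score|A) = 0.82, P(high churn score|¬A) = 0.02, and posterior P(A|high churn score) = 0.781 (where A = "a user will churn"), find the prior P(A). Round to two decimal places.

In odds form, posterior odds = prior odds × likelihood ratio, so prior odds = posterior odds ÷ LR.
Posterior odds = 0.781/(1−0.781) = 3.5662. LR = 0.82/0.02 = 41.0000.
Prior odds = 3.5662/41.0000 = 0.0870, so P(A) = 0.0870/(1+0.0870) ≈ 0.08.

P(A) = 0.08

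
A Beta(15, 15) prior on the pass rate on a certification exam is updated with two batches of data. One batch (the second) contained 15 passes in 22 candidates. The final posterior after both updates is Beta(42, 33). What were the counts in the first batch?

12 passes and 11 failures

Because Beta–binomial updating is additive in the counts, the combined data contributed (α_post−α_prior, β_post−β_prior) successes and failures.
Total across both batches: 42−15=27 passes, 33−15=18 failures.
Subtract the second batch: 27−15=12 passes and 18−7=11 failures.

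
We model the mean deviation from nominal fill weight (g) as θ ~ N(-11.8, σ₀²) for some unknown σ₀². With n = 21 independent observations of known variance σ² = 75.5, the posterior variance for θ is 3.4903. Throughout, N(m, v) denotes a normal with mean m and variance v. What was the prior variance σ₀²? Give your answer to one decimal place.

For the Normal–Normal model with known σ², precisions add: τ_n = τ₀ + n/σ².
So 1/σ₀² = 1/3.4903 − 21/75.5 = 0.286508 − 0.278146 = 0.008362.
Hence σ₀² = 1/0.008362 ≈ 119.6.

σ₀² = 119.6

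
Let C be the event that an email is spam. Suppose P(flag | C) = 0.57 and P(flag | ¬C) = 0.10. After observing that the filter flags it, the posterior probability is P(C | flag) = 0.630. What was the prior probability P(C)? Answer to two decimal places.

P(C) = 0.23

Bayes' rule in odds form gives O(C|E) = O(C)·[P(E|C)/P(E|¬C)], hence O(C) = O(C|E)/LR.
Posterior odds = 0.630/(1−0.630) = 1.7027. LR = 0.57/0.10 = 5.7000.
Prior odds = 1.7027/5.7000 = 0.2987, so P(C) = 0.2987/(1+0.2987) ≈ 0.23.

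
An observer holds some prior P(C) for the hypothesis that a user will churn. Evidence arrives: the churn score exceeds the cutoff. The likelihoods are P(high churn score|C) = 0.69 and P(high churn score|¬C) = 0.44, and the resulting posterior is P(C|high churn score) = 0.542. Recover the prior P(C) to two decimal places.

In odds form, posterior odds = prior odds × likelihood ratio, so prior odds = posterior odds ÷ LR.
Posterior odds = 0.542/(1−0.542) = 1.1834. LR = 0.69/0.44 = 1.5682.
Prior odds = 1.1834/1.5682 = 0.7546, so P(C) = 0.7546/(1+0.7546) ≈ 0.43.

P(C) = 0.43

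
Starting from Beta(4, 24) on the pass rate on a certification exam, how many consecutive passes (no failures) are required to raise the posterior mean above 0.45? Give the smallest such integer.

After k passes and 0 failures the posterior is Beta(4+k, 24), with mean (4+k)/(4+24+k).
Set (4+k)/(28+k) > 0.45 and solve: k > (0.45·28 − 4)/(1 − 0.45) = 15.636.
The smallest integer exceeding 15.636 is 16.

k = 16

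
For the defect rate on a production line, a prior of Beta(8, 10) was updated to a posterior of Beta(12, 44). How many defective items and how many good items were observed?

Beta is conjugate to the binomial likelihood: posterior = Beta(α+s, β+f).
So s = 12 − 8 = 4 and f = 44 − 10 = 34.

4 defective items and 34 good items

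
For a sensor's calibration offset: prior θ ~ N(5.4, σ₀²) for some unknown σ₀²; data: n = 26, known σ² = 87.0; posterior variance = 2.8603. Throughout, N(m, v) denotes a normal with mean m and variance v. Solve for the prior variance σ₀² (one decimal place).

σ₀² = 19.7

Posterior precision equals prior precision plus data precision: 1/σ_n² = 1/σ₀² + n/σ².
So 1/σ₀² = 1/2.8603 − 26/87.0 = 0.349614 − 0.298851 = 0.050763.
Hence σ₀² = 1/0.050763 ≈ 19.7.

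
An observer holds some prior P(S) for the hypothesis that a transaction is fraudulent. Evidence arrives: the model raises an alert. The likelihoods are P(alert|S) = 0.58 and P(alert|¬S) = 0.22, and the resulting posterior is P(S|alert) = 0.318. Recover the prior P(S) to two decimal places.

P(S) = 0.15

Bayes' rule in odds form gives O(S|E) = O(S)·[P(E|S)/P(E|¬S)], hence O(S) = O(S|E)/LR.
Posterior odds = 0.318/(1−0.318) = 0.4663. LR = 0.58/0.22 = 2.6364.
Prior odds = 0.4663/2.6364 = 0.1769, so P(S) = 0.1769/(1+0.1769) ≈ 0.15.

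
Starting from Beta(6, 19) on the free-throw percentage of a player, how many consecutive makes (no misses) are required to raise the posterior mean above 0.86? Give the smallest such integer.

k = 111

After k makes and 0 misses the posterior is Beta(6+k, 19), with mean (6+k)/(6+19+k).
Set (6+k)/(25+k) > 0.86 and solve: k > (0.86·25 − 6)/(1 − 0.86) = 110.714.
The smallest integer exceeding 110.714 is 111, and checking k=111: (117)/(136) = 0.8603 > 0.86.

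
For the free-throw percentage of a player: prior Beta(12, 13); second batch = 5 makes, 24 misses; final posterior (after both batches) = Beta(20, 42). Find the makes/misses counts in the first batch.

Because Beta–binomial updating is additive in the counts, the combined data contributed (α_post−α_prior, β_post−β_prior) successes and failures.
Total across both batches: 20−12=8 makes, 42−13=29 misses.
Subtract the second batch: 8−5=3 makes and 29−24=5 misses.

3 makes and 5 misses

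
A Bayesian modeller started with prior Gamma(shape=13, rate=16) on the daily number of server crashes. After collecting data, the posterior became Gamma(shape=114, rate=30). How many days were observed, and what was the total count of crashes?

A Gamma(α, β) prior (rate parametrization) on a Poisson rate with n observations summing to S gives posterior Gamma(α+S, β+n).
Matching: Σxᵢ = 114 − 13 = 101 and n = 30 − 16 = 14.

n = 14 days with total 101 crashes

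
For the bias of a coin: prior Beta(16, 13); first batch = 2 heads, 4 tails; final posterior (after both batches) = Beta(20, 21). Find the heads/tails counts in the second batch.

Sequential conjugate updates are equivalent to a single update on the pooled data, so total successes = posterior α − prior α and total failures = posterior β − prior β.
Total across both batches: 20−16=4 heads, 21−13=8 tails.
Subtract the first batch: 4−2=2 heads and 8−4=4 tails.

2 heads and 4 tails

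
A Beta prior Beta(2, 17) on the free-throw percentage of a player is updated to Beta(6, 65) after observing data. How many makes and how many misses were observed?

4 makes and 48 misses

Under Beta–binomial conjugacy the posterior parameters are (α+s, β+f).
Match parameters: s=6−2=4, f=65−17=48.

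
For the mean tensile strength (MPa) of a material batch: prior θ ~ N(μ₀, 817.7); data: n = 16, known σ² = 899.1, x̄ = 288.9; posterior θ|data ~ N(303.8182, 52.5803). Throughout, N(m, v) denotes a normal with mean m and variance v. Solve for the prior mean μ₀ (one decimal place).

μ₀ = 520.9

With known observation variance, the Normal–Normal posterior has precision τ_n = τ₀ + n/σ² and mean μ_n = (τ₀μ₀ + (n/σ²)x̄)/τ_n.
Here τ₀ = 1/817.7 = 0.001223 and τ_data = 16/899.1 = 0.017796, so τ_n = 0.019019.
Rearranging for μ₀: μ₀ = (μ_n·τ_n − τ_data·x̄)/τ₀ = (303.8182·0.019019 − 0.017796·288.9) / 0.001223 = 0.637054/0.001223 ≈ 520.9.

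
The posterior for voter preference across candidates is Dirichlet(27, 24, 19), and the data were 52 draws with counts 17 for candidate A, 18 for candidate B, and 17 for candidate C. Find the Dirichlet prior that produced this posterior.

Dirichlet(10, 6, 2)

For a Dirichlet(α) prior with multinomial counts c, the posterior is Dirichlet(α + c) componentwise.
Subtract each count from the matching posterior parameter: 27−17=10, 24−18=6, 19−17=2.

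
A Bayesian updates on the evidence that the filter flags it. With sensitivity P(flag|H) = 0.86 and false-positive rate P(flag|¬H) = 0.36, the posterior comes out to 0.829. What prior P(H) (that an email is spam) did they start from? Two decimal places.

In odds form, posterior odds = prior odds × likelihood ratio, so prior odds = posterior odds ÷ LR.
Posterior odds = 0.829/(1−0.829) = 4.8480. LR = 0.86/0.36 = 2.3889.
Prior odds = 4.8480/2.3889 = 2.0294, so P(H) = 2.0294/(1+2.0294) ≈ 0.67.

P(H) = 0.67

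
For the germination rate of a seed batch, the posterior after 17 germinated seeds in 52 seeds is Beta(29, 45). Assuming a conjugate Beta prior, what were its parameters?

Under Beta–binomial conjugacy the posterior parameters are (a+s, b+f).
Subtract the data counts: 29−17=12, 45−35=10.

Beta(12, 10)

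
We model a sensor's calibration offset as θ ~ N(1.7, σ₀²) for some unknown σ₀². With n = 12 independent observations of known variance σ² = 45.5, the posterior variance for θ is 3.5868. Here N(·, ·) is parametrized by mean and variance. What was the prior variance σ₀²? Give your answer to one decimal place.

Posterior precision equals prior precision plus data precision: 1/σ_n² = 1/σ₀² + n/σ².
So 1/σ₀² = 1/3.5868 − 12/45.5 = 0.278800 − 0.263736 = 0.015064.
Hence σ₀² = 1/0.015064 ≈ 66.4.

σ₀² = 66.4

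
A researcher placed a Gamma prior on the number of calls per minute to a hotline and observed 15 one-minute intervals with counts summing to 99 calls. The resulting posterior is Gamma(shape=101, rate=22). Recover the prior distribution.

A Gamma(α, β) prior (rate parametrization) on a Poisson rate with n observations summing to S gives posterior Gamma(α+S, β+n).
So α = 101 − 99 = 2 and β = 22 − 15 = 7.

Gamma(shape=2, rate=7)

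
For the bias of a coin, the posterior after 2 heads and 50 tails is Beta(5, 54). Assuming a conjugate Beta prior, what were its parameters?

Beta(3, 4)

Beta is conjugate to the binomial likelihood: posterior = Beta(a+s, b+f).
Subtract the data counts: 5−2=3, 54−50=4.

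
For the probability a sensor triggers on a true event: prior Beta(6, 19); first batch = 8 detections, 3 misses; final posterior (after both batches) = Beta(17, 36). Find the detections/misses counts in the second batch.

3 detections and 14 misses

Because Beta–binomial updating is additive in the counts, the combined data contributed (α_post−α_prior, β_post−β_prior) successes and failures.
Total across both batches: 17−6=11 detections, 36−19=17 misses.
Subtract the first batch: 11−8=3 detections and 17−3=14 misses.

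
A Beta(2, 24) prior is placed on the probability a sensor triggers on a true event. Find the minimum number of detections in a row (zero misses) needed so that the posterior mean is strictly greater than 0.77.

k = 79

After k detections and 0 misses the posterior is Beta(2+k, 24), with mean (2+k)/(2+24+k).
Set (2+k)/(26+k) > 0.77 and solve: k > (0.77·26 − 2)/(1 − 0.77) = 78.348.
The smallest integer exceeding 78.348 is 79.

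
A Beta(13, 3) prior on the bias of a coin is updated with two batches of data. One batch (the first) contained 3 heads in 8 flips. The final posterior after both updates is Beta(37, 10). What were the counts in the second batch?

21 heads and 2 tails

Because Beta–binomial updating is additive in the counts, the combined data contributed (α_post−α_prior, β_post−β_prior) successes and failures.
Total across both batches: 37−13=24 heads, 10−3=7 tails.
Subtract the first batch: 24−3=21 heads and 7−5=2 tails.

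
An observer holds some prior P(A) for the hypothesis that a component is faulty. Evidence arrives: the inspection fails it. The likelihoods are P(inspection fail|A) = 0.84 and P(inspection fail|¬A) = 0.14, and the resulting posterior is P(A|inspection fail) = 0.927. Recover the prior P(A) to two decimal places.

P(A) = 0.68

Bayes' rule in odds form gives O(A|E) = O(A)·[P(E|A)/P(E|¬A)], hence O(A) = O(A|E)/LR.
Posterior odds = 0.927/(1−0.927) = 12.6986. LR = 0.84/0.14 = 6.0000.
Prior odds = 12.6986/6.0000 = 2.1164, so P(A) = 2.1164/(1+2.1164) ≈ 0.68.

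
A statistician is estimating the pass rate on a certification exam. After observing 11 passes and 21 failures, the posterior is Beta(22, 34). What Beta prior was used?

A Beta(a, b) prior with s successes and f failures in binomial data gives a Beta(a+s, b+f) posterior.
Subtract the data counts: 22−11=11, 34−21=13.

Beta(11, 13)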